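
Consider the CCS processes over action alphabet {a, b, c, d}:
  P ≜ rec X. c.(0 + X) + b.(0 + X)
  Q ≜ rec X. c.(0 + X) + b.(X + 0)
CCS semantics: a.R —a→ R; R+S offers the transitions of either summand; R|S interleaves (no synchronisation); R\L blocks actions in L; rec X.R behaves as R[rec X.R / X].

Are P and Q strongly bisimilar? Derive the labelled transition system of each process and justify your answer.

LTS(P): 2 reachable states
  m0 = rec X. c.(0 + X) + b.(0 + X) | =b=> m1, =c=> m1
  m1 = 0 + (rec X. c.(0 + X) + b.(0 + X)) | =b=> m1, =c=> m1
LTS(Q): 3 reachable states
  n0 = rec X. c.(0 + X) + b.(X + 0) | =b=> n1, =c=> n2
  n1 = (rec X. c.(0 + X) + b.(X + 0)) + 0 | =b=> n1, =c=> n2
  n2 = 0 + (rec X. c.(0 + X) + b.(X + 0)) | =b=> n1, =c=> n2
Bisimilarity quotient blocks:
  B0 = {m0, m1, n0, n1, n2}
m0 ∈ B0, n0 ∈ B0 → same block

P ~ Q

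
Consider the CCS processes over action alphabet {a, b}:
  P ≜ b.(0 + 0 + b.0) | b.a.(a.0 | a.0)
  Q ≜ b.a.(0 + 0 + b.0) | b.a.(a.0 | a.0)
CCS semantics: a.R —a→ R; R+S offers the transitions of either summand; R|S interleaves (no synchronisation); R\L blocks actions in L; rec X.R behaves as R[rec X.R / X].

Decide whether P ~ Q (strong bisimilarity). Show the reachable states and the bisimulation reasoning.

Reachable graph of P (18 states):
  m0 = b.(0 + 0 + b.0) | b.a.(a.0 | a.0) ⊢ --b--▸ m1, --b--▸ m2
  m1 = (0 + 0 + b.0) | b.a.(a.0 | a.0) ⊢ --b--▸ m3, --b--▸ m4
  m2 = b.(0 + 0 + b.0) | a.(a.0 | a.0) ⊢ --a--▸ m5, --b--▸ m3
  m3 = (0 + 0 + b.0) | a.(a.0 | a.0) ⊢ --a--▸ m6, --b--▸ m7
  m4 = 0 | b.a.(a.0 | a.0) ⊢ --b--▸ m7
  m5 = b.(0 + 0 + b.0) | (a.0 | a.0) ⊢ --a--▸ m8, --a--▸ m9, --b--▸ m6
  m6 = (0 + 0 + b.0) | (a.0 | a.0) ⊢ --a--▸ m10, --a--▸ m11, --b--▸ m12
  m7 = 0 | a.(a.0 | a.0) ⊢ --a--▸ m12
  m8 = b.(0 + 0 + b.0) | (0 | a.0) ⊢ --a--▸ m13, --b--▸ m10
  m9 = b.(0 + 0 + b.0) | (a.0 | 0) ⊢ --a--▸ m13, --b--▸ m11
  m10 = (0 + 0 + b.0) | (0 | a.0) ⊢ --a--▸ m14, --b--▸ m15
  m11 = (0 + 0 + b.0) | (a.0 | 0) ⊢ --a--▸ m14, --b--▸ m16
  m12 = 0 | (a.0 | a.0) ⊢ --a--▸ m15, --a--▸ m16
  m13 = b.(0 + 0 + b.0) | (0 | 0) ⊢ --b--▸ m14
  m14 = (0 + 0 + b.0) | (0 | 0) ⊢ --b--▸ m17
  m15 = 0 | (0 | a.0) ⊢ --a--▸ m17
  m16 = 0 | (a.0 | 0) ⊢ --a--▸ m17
  m17 = 0 | (0 | 0) ⊢ deadlocked
Reachable graph of Q (24 states):
  n0 = b.a.(0 + 0 + b.0) | b.a.(a.0 | a.0) ⊢ --b--▸ n1, --b--▸ n2
  n1 = a.(0 + 0 + b.0) | b.a.(a.0 | a.0) ⊢ --a--▸ n3, --b--▸ n4
  n2 = b.a.(0 + 0 + b.0) | a.(a.0 | a.0) ⊢ --a--▸ n5, --b--▸ n4
  n3 = (0 + 0 + b.0) | b.a.(a.0 | a.0) ⊢ --b--▸ n6, --b--▸ n7
  n4 = a.(0 + 0 + b.0) | a.(a.0 | a.0) ⊢ --a--▸ n6, --a--▸ n8
  n5 = b.a.(0 + 0 + b.0) | (a.0 | a.0) ⊢ --a--▸ n10, --a--▸ n9, --b--▸ n8
  n6 = (0 + 0 + b.0) | a.(a.0 | a.0) ⊢ --a--▸ n11, --b--▸ n12
  n7 = 0 | b.a.(a.0 | a.0) ⊢ --b--▸ n12
  n8 = a.(0 + 0 + b.0) | (a.0 | a.0) ⊢ --a--▸ n11, --a--▸ n13, --a--▸ n14
  n9 = b.a.(0 + 0 + b.0) | (0 | a.0) ⊢ --a--▸ n15, --b--▸ n13
  n10 = b.a.(0 + 0 + b.0) | (a.0 | 0) ⊢ --a--▸ n15, --b--▸ n14
  n11 = (0 + 0 + b.0) | (a.0 | a.0) ⊢ --a--▸ n16, --a--▸ n17, --b--▸ n18
  n12 = 0 | a.(a.0 | a.0) ⊢ --a--▸ n18
  n13 = a.(0 + 0 + b.0) | (0 | a.0) ⊢ --a--▸ n16, --a--▸ n19
  n14 = a.(0 + 0 + b.0) | (a.0 | 0) ⊢ --a--▸ n17, --a--▸ n19
  n15 = b.a.(0 + 0 + b.0) | (0 | 0) ⊢ --b--▸ n19
  n16 = (0 + 0 + b.0) | (0 | a.0) ⊢ --a--▸ n20, --b--▸ n21
  n17 = (0 + 0 + b.0) | (a.0 | 0) ⊢ --a--▸ n20, --b--▸ n22
  n18 = 0 | (a.0 | a.0) ⊢ --a--▸ n21, --a--▸ n22
  n19 = a.(0 + 0 + b.0) | (0 | 0) ⊢ --a--▸ n20
  n20 = (0 + 0 + b.0) | (0 | 0) ⊢ --b--▸ n23
  n21 = 0 | (0 | a.0) ⊢ --a--▸ n23
  n22 = 0 | (a.0 | 0) ⊢ --a--▸ n23
  n23 = 0 | (0 | 0) ⊢ deadlocked
Coarsest stable partition (strong bisimilarity classes):
  B0 = {m0}
  B1 = {m1, n3}
  B2 = {m4, n7}
  B3 = {m7, n12}
  B4 = {m12, n18}
  B5 = {m15, m16, n21, n22}
  B6 = {m17, n23}
  B7 = {m3, n6}
  B8 = {m6, n11}
  B9 = {m10, m11, n16, n17}
  B10 = {m14, n20}
  B11 = {m2}
  B12 = {m5}
  B13 = {m8, m9}
  B14 = {m13}
  B15 = {n0}
  B16 = {n1}
  B17 = {n4}
  B18 = {n8}
  B19 = {n13, n14}
  B20 = {n19}
  B21 = {n2}
  B22 = {n5}
  B23 = {n10, n9}
  B24 = {n15}
m0 ∈ B0, n0 ∈ B15 → different blocks

not bisimilar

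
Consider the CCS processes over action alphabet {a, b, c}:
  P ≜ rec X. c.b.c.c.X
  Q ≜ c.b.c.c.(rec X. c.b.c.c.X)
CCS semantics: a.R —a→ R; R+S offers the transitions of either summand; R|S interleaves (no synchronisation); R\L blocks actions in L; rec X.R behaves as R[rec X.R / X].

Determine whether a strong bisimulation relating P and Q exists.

Reachable graph of P (4 states):
  m0 = rec X. c.b.c.c.X :: ··c··> m1
  m1 = b.c.c.(rec X. c.b.c.c.X) :: ··b··> m2
  m2 = c.c.(rec X. c.b.c.c.X) :: ··c··> m3
  m3 = c.(rec X. c.b.c.c.X) :: ··c··> m0
Reachable graph of Q (5 states):
  n0 = c.b.c.c.(rec X. c.b.c.c.X) :: ··c··> n1
  n1 = b.c.c.(rec X. c.b.c.c.X) :: ··b··> n2
  n2 = c.c.(rec X. c.b.c.c.X) :: ··c··> n3
  n3 = c.(rec X. c.b.c.c.X) :: ··c··> n4
  n4 = rec X. c.b.c.c.X :: ··c··> n1
Bisimilarity quotient blocks:
  B0 = {m0, n0, n4}
  B1 = {m1, n1}
  B2 = {m2, n2}
  B3 = {m3, n3}
m0 ∈ B0, n0 ∈ B0 → same block

bisimilar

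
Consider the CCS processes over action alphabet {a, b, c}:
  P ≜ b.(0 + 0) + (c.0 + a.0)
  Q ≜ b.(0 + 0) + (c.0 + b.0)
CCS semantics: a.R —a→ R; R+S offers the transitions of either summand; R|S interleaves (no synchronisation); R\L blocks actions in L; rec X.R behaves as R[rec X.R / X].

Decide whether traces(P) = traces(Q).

trace-distinct — witness ⟨a⟩

P's transition system — 3 states:
  p0 = b.(0 + 0) + (c.0 + a.0) | —a→ p1, —b→ p2, —c→ p1
  p1 = 0 | ·
  p2 = 0 + 0 | ·
Q's transition system — 3 states:
  q0 = b.(0 + 0) + (c.0 + b.0) | —b→ q1, —b→ q2, —c→ q1
  q1 = 0 | ·
  q2 = 0 + 0 | ·
Run σ = ⟨a⟩ on P: start {p0}
  after a @ step 1: {p1}
  P completes σ.
Run σ = ⟨a⟩ on Q: start {q0}
  after a @ step 1: no successor for Q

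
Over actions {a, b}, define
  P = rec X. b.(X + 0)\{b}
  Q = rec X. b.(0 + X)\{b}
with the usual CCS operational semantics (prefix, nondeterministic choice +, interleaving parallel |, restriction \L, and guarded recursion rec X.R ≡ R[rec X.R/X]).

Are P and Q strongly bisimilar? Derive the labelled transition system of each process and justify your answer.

bisimilar

Reachable graph of P (2 states):
  s0 = rec X. b.(X + 0)\{b} ⊢ --b--▸ s1
  s1 = ((rec X. b.(X + 0)\{b}) + 0)\{b} ⊢ stopped
Reachable graph of Q (2 states):
  t0 = rec X. b.(0 + X)\{b} ⊢ --b--▸ t1
  t1 = (0 + (rec X. b.(0 + X)\{b}))\{b} ⊢ stopped
Partition-refinement fixed point:
  B0 = {s0, t0}
  B1 = {s1, t1}
s0 ∈ B0, t0 ∈ B0 → same block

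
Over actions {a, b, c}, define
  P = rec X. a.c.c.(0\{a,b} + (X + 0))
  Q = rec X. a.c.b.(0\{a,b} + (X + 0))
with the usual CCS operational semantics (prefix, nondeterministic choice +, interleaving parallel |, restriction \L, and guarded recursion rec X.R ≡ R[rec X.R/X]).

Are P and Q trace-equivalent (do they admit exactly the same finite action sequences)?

Reachable graph of P (4 states):
  m0 = rec X. a.c.c.(0\{a,b} + (X + 0)) :: -a-> m1
  m1 = c.c.(0\{a,b} + ((rec X. a.c.c.(0\{a,b} + (X + 0))) + 0)) :: -c-> m2
  m2 = c.(0\{a,b} + ((rec X. a.c.c.(0\{a,b} + (X + 0))) + 0)) :: -c-> m3
  m3 = 0\{a,b} + ((rec X. a.c.c.(0\{a,b} + (X + 0))) + 0) :: -a-> m1
Reachable graph of Q (4 states):
  n0 = rec X. a.c.b.(0\{a,b} + (X + 0)) :: -a-> n1
  n1 = c.b.(0\{a,b} + ((rec X. a.c.b.(0\{a,b} + (X + 0))) + 0)) :: -c-> n2
  n2 = b.(0\{a,b} + ((rec X. a.c.b.(0\{a,b} + (X + 0))) + 0)) :: -b-> n3
  n3 = 0\{a,b} + ((rec X. a.c.b.(0\{a,b} + (X + 0))) + 0) :: -a-> n1
Executing acc from P (initial set {m0}):
  [1] a ⇒ {m1}
  [2] c ⇒ {m2}
  [3] c ⇒ {m3}
  ✓ P
Executing acc from Q (initial set {n0}):
  [1] a ⇒ {n1}
  [2] c ⇒ {n2}
  [3] c ⇒ ∅  — Q cannot continue

traces(P) ≠ traces(Q) — witness ⟨acc⟩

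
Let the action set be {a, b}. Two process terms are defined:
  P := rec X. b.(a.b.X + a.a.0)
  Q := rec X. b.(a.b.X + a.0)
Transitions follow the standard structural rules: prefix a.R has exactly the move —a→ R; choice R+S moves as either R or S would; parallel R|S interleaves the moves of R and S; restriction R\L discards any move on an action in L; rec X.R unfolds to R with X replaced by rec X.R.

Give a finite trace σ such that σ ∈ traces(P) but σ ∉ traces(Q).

Reachable graph of P (5 states):
  s0 = rec X. b.(a.b.X + a.a.0) | —b→ s1
  s1 = a.b.(rec X. b.(a.b.X + a.a.0)) + a.a.0 | —a→ s2, —a→ s3
  s2 = a.0 | —a→ s4
  s3 = b.(rec X. b.(a.b.X + a.a.0)) | —b→ s0
  s4 = 0 | stopped
Reachable graph of Q (4 states):
  t0 = rec X. b.(a.b.X + a.0) | —b→ t1
  t1 = a.b.(rec X. b.(a.b.X + a.0)) + a.0 | —a→ t2, —a→ t3
  t2 = 0 | stopped
  t3 = b.(rec X. b.(a.b.X + a.0)) | —b→ t0
Trace ⟨baa⟩ through P, begin at {s0}:
  [1] b ⇒ {s1}
  [2] a ⇒ {s2, s3}
  [3] a ⇒ {s4}
  ✓ P
Trace ⟨baa⟩ through Q, begin at {t0}:
  [1] b ⇒ {t1}
  [2] a ⇒ {t2, t3}
  [3] a ⇒ ∅  — Q cannot continue

baa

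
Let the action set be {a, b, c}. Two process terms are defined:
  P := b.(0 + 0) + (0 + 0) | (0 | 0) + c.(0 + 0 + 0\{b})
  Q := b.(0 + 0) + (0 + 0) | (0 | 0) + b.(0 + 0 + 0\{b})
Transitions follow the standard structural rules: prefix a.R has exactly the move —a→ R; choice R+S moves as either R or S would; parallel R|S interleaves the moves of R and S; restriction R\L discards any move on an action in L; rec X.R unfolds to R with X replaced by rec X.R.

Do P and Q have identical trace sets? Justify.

Reachable graph of P (3 states):
  s0 = b.(0 + 0) + (0 + 0) | (0 | 0) + c.(0 + 0 + 0\{b}) :: -b-> s1, -c-> s2
  s1 = 0 + 0 :: ·
  s2 = 0 + 0 + 0\{b} :: ·
Reachable graph of Q (3 states):
  t0 = b.(0 + 0) + (0 + 0) | (0 | 0) + b.(0 + 0 + 0\{b}) :: -b-> t1, -b-> t2
  t1 = 0 + 0 :: ·
  t2 = 0 + 0 + 0\{b} :: ·
Run σ = ⟨c⟩ on P: start {s0}
  after c @ step 1: {s2}
  P completes σ.
Run σ = ⟨c⟩ on Q: start {t0}
  after c @ step 1: ∅ (Q stuck)

NO — witness ⟨c⟩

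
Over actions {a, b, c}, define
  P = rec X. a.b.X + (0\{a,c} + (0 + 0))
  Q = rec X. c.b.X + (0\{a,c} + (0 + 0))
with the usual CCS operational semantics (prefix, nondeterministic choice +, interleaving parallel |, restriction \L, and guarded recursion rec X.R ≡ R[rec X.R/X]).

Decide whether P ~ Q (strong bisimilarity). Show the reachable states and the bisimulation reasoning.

P's transition system — 2 states:
  u0 = rec X. a.b.X + (0\{a,c} + (0 + 0)) ⊢ --a--▸ u1
  u1 = b.(rec X. a.b.X + (0\{a,c} + (0 + 0))) ⊢ --b--▸ u0
Q's transition system — 2 states:
  v0 = rec X. c.b.X + (0\{a,c} + (0 + 0)) ⊢ --c--▸ v1
  v1 = b.(rec X. c.b.X + (0\{a,c} + (0 + 0))) ⊢ --b--▸ v0
Bisimilarity quotient blocks:
  B0 = {u0}
  B1 = {u1}
  B2 = {v0}
  B3 = {v1}
u0 ∈ B0, v0 ∈ B2 → different blocks

not bisimilar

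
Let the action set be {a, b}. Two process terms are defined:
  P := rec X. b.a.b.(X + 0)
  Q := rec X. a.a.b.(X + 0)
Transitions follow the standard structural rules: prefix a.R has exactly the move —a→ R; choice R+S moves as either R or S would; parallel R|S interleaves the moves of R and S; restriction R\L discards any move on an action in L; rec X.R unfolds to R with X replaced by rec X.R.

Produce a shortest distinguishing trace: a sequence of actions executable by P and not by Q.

P's transition system — 4 states:
  m0 = rec X. b.a.b.(X + 0) | --b--▸ m1
  m1 = a.b.((rec X. b.a.b.(X + 0)) + 0) | --a--▸ m2
  m2 = b.((rec X. b.a.b.(X + 0)) + 0) | --b--▸ m3
  m3 = (rec X. b.a.b.(X + 0)) + 0 | --b--▸ m1
Q's transition system — 4 states:
  n0 = rec X. a.a.b.(X + 0) | --a--▸ n1
  n1 = a.b.((rec X. a.a.b.(X + 0)) + 0) | --a--▸ n2
  n2 = b.((rec X. a.a.b.(X + 0)) + 0) | --b--▸ n3
  n3 = (rec X. a.a.b.(X + 0)) + 0 | --a--▸ n1
Trace ⟨b⟩ through P, begin at {m0}:
  step 1 (b): {m1}
  — P admits the full trace.
Trace ⟨b⟩ through Q, begin at {n0}:
  step 1 (b): ∅ (Q stuck)

b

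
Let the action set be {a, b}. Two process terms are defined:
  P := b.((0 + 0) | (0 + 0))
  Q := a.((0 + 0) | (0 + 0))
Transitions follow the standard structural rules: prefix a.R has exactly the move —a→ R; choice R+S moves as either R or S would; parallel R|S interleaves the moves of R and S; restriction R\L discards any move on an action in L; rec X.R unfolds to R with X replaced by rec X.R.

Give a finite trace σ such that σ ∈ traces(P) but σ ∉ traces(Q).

b

LTS(P): 2 reachable states
  s0 = b.((0 + 0) | (0 + 0)) :: --b--▸ s1
  s1 = (0 + 0) | (0 + 0) :: ·
LTS(Q): 2 reachable states
  t0 = a.((0 + 0) | (0 + 0)) :: --a--▸ t1
  t1 = (0 + 0) | (0 + 0) :: ·
Executing b from P (initial set {s0}):
  step 1 (b): {s1}
  ✓ P
Executing b from Q (initial set {t0}):
  step 1 (b): no successor for Q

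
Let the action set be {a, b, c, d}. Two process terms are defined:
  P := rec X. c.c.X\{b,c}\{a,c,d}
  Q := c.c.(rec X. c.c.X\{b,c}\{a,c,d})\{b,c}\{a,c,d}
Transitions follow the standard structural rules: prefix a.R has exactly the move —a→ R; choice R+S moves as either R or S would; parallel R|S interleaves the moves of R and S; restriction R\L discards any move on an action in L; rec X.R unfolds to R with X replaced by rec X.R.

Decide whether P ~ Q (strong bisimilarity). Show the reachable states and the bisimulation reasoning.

P ~ Q

P's transition system — 3 states:
  p0 = rec X. c.c.X\{b,c}\{a,c,d} → ··c··> p1
  p1 = c.(rec X. c.c.X\{b,c}\{a,c,d})\{b,c}\{a,c,d} → ··c··> p2
  p2 = (rec X. c.c.X\{b,c}\{a,c,d})\{b,c}\{a,c,d} → ·
Q's transition system — 3 states:
  q0 = c.c.(rec X. c.c.X\{b,c}\{a,c,d})\{b,c}\{a,c,d} → ··c··> q1
  q1 = c.(rec X. c.c.X\{b,c}\{a,c,d})\{b,c}\{a,c,d} → ··c··> q2
  q2 = (rec X. c.c.X\{b,c}\{a,c,d})\{b,c}\{a,c,d} → ·
Coarsest stable partition (strong bisimilarity classes):
  B0 = {p0, q0}
  B1 = {p1, q1}
  B2 = {p2, q2}
p0 ∈ B0, q0 ∈ B0 → same block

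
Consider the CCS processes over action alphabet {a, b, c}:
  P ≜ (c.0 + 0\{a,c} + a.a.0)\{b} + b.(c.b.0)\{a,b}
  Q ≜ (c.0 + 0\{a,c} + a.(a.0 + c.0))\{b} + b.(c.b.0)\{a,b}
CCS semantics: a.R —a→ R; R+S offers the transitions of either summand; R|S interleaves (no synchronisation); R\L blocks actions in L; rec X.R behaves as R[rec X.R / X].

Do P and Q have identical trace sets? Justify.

LTS(P): 5 reachable states
  m0 = (c.0 + 0\{a,c} + a.a.0)\{b} + b.(c.b.0)\{a,b} has moves =a=> m1, =b=> m2, =c=> m3
  m1 = (a.0)\{b} has moves =a=> m3
  m2 = (c.b.0)\{a,b} has moves =c=> m4
  m3 = 0\{b} has moves (no moves)
  m4 = (b.0)\{a,b} has moves (no moves)
LTS(Q): 5 reachable states
  n0 = (c.0 + 0\{a,c} + a.(a.0 + c.0))\{b} + b.(c.b.0)\{a,b} has moves =a=> n1, =b=> n2, =c=> n3
  n1 = (a.0 + c.0)\{b} has moves =a=> n3, =c=> n3
  n2 = (c.b.0)\{a,b} has moves =c=> n4
  n3 = 0\{b} has moves (no moves)
  n4 = (b.0)\{a,b} has moves (no moves)
Executing ac from Q (initial set {n0}):
  step 1 (a): {n1}
  step 2 (c): {n3}
  ✓ Q
Executing ac from P (initial set {m0}):
  step 1 (a): {m1}
  step 2 (c): ∅  — P cannot continue

trace-distinct — witness ⟨ac⟩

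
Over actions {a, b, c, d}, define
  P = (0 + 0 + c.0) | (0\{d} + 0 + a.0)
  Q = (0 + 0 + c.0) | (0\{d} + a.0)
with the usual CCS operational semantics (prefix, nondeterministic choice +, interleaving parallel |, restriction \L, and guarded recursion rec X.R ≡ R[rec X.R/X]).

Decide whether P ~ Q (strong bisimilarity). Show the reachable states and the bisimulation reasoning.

P ~ Q

P's transition system — 4 states:
  u0 = (0 + 0 + c.0) | (0\{d} + 0 + a.0) ⊢ =a=> u1, =c=> u2
  u1 = (0 + 0 + c.0) | 0 ⊢ =c=> u3
  u2 = 0 | (0\{d} + 0 + a.0) ⊢ =a=> u3
  u3 = 0 | 0 ⊢ ∅
Q's transition system — 4 states:
  v0 = (0 + 0 + c.0) | (0\{d} + a.0) ⊢ =a=> v1, =c=> v2
  v1 = (0 + 0 + c.0) | 0 ⊢ =c=> v3
  v2 = 0 | (0\{d} + a.0) ⊢ =a=> v3
  v3 = 0 | 0 ⊢ ∅
Partition-refinement fixed point:
  B0 = {u0, v0}
  B1 = {u1, v1}
  B2 = {u3, v3}
  B3 = {u2, v2}
u0 ∈ B0, v0 ∈ B0 → same block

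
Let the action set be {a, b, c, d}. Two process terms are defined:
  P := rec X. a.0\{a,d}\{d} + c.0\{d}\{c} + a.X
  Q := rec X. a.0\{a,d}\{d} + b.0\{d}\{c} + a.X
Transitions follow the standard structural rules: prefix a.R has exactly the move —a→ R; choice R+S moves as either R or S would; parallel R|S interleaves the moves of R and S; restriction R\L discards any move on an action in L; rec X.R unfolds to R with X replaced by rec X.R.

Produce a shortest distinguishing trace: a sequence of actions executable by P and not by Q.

Reachable graph of P (3 states):
  s0 = rec X. a.0\{a,d}\{d} + c.0\{d}\{c} + a.X has moves =a=> s0, =a=> s1, =c=> s2
  s1 = 0\{a,d}\{d} has moves (no moves)
  s2 = 0\{d}\{c} has moves (no moves)
Reachable graph of Q (3 states):
  t0 = rec X. a.0\{a,d}\{d} + b.0\{d}\{c} + a.X has moves =a=> t0, =a=> t1, =b=> t2
  t1 = 0\{a,d}\{d} has moves (no moves)
  t2 = 0\{d}\{c} has moves (no moves)
Executing c from P (initial set {s0}):
  [1] c ⇒ {s2}
  P completes σ.
Executing c from Q (initial set {t0}):
  [1] c ⇒ no successor for Q

c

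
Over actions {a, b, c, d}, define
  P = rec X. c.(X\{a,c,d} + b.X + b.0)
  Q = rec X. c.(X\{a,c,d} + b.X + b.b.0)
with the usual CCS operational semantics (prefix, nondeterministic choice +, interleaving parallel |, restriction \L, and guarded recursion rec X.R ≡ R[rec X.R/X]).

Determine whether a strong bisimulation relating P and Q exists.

Reachable graph of P (3 states):
  s0 = rec X. c.(X\{a,c,d} + b.X + b.0) has moves -c-> s1
  s1 = (rec X. c.(X\{a,c,d} + b.X + b.0))\{a,c,d} + b.(rec X. c.(X\{a,c,d} + b.X + b.0)) + b.0 has moves -b-> s0, -b-> s2
  s2 = 0 has moves ∅
Reachable graph of Q (4 states):
  t0 = rec X. c.(X\{a,c,d} + b.X + b.b.0) has moves -c-> t1
  t1 = (rec X. c.(X\{a,c,d} + b.X + b.b.0))\{a,c,d} + b.(rec X. c.(X\{a,c,d} + b.X + b.b.0)) + b.b.0 has moves -b-> t0, -b-> t2
  t2 = b.0 has moves -b-> t3
  t3 = 0 has moves ∅
Bisimilarity quotient blocks:
  B0 = {s0}
  B1 = {s1}
  B2 = {s2, t3}
  B3 = {t0}
  B4 = {t1}
  B5 = {t2}
s0 ∈ B0, t0 ∈ B3 → different blocks

P ≁ Q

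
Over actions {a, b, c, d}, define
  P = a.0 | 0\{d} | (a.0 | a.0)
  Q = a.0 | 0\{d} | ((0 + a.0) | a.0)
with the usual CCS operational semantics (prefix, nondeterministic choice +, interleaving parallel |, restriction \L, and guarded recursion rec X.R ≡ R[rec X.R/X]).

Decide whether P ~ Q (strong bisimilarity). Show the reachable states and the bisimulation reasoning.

bisimilar

P's transition system — 8 states:
  s0 = a.0 | 0\{d} | (a.0 | a.0) :: --a--▸ s1, --a--▸ s2, --a--▸ s3
  s1 = 0 | 0\{d} | (a.0 | a.0) :: --a--▸ s4, --a--▸ s5
  s2 = a.0 | 0\{d} | (0 | a.0) :: --a--▸ s4, --a--▸ s6
  s3 = a.0 | 0\{d} | (a.0 | 0) :: --a--▸ s5, --a--▸ s6
  s4 = 0 | 0\{d} | (0 | a.0) :: --a--▸ s7
  s5 = 0 | 0\{d} | (a.0 | 0) :: --a--▸ s7
  s6 = a.0 | 0\{d} | (0 | 0) :: --a--▸ s7
  s7 = 0 | 0\{d} | (0 | 0) :: ∅
Q's transition system — 8 states:
  t0 = a.0 | 0\{d} | ((0 + a.0) | a.0) :: --a--▸ t1, --a--▸ t2, --a--▸ t3
  t1 = 0 | 0\{d} | ((0 + a.0) | a.0) :: --a--▸ t4, --a--▸ t5
  t2 = a.0 | 0\{d} | ((0 + a.0) | 0) :: --a--▸ t4, --a--▸ t6
  t3 = a.0 | 0\{d} | (0 | a.0) :: --a--▸ t5, --a--▸ t6
  t4 = 0 | 0\{d} | ((0 + a.0) | 0) :: --a--▸ t7
  t5 = 0 | 0\{d} | (0 | a.0) :: --a--▸ t7
  t6 = a.0 | 0\{d} | (0 | 0) :: --a--▸ t7
  t7 = 0 | 0\{d} | (0 | 0) :: ∅
Coarsest stable partition (strong bisimilarity classes):
  B0 = {s0, t0}
  B1 = {s1, s2, s3, t1, t2, t3}
  B2 = {s4, s5, s6, t4, t5, t6}
  B3 = {s7, t7}
s0 ∈ B0, t0 ∈ B0 → same block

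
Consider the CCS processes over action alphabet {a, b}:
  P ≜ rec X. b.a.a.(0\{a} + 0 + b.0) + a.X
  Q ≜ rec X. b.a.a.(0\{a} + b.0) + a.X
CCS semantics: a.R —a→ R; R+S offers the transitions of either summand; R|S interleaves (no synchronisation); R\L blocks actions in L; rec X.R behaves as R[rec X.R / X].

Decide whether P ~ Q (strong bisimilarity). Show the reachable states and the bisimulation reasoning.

YES

Reachable graph of P (5 states):
  m0 = rec X. b.a.a.(0\{a} + 0 + b.0) + a.X → --a--▸ m0, --b--▸ m1
  m1 = a.a.(0\{a} + 0 + b.0) → --a--▸ m2
  m2 = a.(0\{a} + 0 + b.0) → --a--▸ m3
  m3 = 0\{a} + 0 + b.0 → --b--▸ m4
  m4 = 0 → (no moves)
Reachable graph of Q (5 states):
  n0 = rec X. b.a.a.(0\{a} + b.0) + a.X → --a--▸ n0, --b--▸ n1
  n1 = a.a.(0\{a} + b.0) → --a--▸ n2
  n2 = a.(0\{a} + b.0) → --a--▸ n3
  n3 = 0\{a} + b.0 → --b--▸ n4
  n4 = 0 → (no moves)
Bisimilarity quotient blocks:
  B0 = {m0, n0}
  B1 = {m1, n1}
  B2 = {m2, n2}
  B3 = {m3, n3}
  B4 = {m4, n4}
m0 ∈ B0, n0 ∈ B0 → same block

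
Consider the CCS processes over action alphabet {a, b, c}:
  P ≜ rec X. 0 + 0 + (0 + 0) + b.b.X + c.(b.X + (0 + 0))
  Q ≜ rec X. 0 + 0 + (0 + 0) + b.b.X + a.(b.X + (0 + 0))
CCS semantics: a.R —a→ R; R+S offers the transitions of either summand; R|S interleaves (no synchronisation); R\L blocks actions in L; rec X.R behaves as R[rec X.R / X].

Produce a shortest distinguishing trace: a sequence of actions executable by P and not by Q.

c

Reachable graph of P (3 states):
  s0 = rec X. 0 + 0 + (0 + 0) + b.b.X + c.(b.X + (0 + 0)) :: --b--▸ s1, --c--▸ s2
  s1 = b.(rec X. 0 + 0 + (0 + 0) + b.b.X + c.(b.X + (0 + 0))) :: --b--▸ s0
  s2 = b.(rec X. 0 + 0 + (0 + 0) + b.b.X + c.(b.X + (0 + 0))) + (0 + 0) :: --b--▸ s0
Reachable graph of Q (3 states):
  t0 = rec X. 0 + 0 + (0 + 0) + b.b.X + a.(b.X + (0 + 0)) :: --a--▸ t1, --b--▸ t2
  t1 = b.(rec X. 0 + 0 + (0 + 0) + b.b.X + a.(b.X + (0 + 0))) + (0 + 0) :: --b--▸ t0
  t2 = b.(rec X. 0 + 0 + (0 + 0) + b.b.X + a.(b.X + (0 + 0))) :: --b--▸ t0
Run σ = ⟨c⟩ on P: start {s0}
  step 1 (c): {s2}
  P completes σ.
Run σ = ⟨c⟩ on Q: start {t0}
  step 1 (c): no successor for Q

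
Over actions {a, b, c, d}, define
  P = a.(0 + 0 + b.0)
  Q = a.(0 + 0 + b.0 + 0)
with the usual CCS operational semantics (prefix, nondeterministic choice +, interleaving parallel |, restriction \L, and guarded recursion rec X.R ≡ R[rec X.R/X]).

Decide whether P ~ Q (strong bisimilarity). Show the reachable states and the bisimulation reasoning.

P's transition system — 3 states:
  s0 = a.(0 + 0 + b.0) ⊢ —a→ s1
  s1 = 0 + 0 + b.0 ⊢ —b→ s2
  s2 = 0 ⊢ ∅
Q's transition system — 3 states:
  t0 = a.(0 + 0 + b.0 + 0) ⊢ —a→ t1
  t1 = 0 + 0 + b.0 + 0 ⊢ —b→ t2
  t2 = 0 ⊢ ∅
Bisimilarity quotient blocks:
  B0 = {s0, t0}
  B1 = {s1, t1}
  B2 = {s2, t2}
s0 ∈ B0, t0 ∈ B0 → same block

YES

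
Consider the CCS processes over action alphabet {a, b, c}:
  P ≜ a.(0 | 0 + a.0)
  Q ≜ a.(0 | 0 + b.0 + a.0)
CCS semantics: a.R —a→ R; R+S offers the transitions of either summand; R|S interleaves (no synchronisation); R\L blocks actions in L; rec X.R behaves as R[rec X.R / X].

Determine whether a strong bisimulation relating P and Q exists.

not bisimilar

Reachable graph of P (3 states):
  p0 = a.(0 | 0 + a.0) → =a=> p1
  p1 = 0 | 0 + a.0 → =a=> p2
  p2 = 0 → ∅
Reachable graph of Q (3 states):
  q0 = a.(0 | 0 + b.0 + a.0) → =a=> q1
  q1 = 0 | 0 + b.0 + a.0 → =a=> q2, =b=> q2
  q2 = 0 → ∅
Bisimilarity quotient blocks:
  B0 = {p0}
  B1 = {p1}
  B2 = {p2, q2}
  B3 = {q0}
  B4 = {q1}
p0 ∈ B0, q0 ∈ B3 → different blocks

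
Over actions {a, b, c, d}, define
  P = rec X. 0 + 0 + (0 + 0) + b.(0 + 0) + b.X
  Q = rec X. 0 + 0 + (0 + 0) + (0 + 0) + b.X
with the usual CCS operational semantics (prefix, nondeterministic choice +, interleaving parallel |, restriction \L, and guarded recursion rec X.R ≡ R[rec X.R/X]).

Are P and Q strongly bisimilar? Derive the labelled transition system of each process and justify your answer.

P ≁ Q

Reachable graph of P (2 states):
  p0 = rec X. 0 + 0 + (0 + 0) + b.(0 + 0) + b.X :: -b-> p0, -b-> p1
  p1 = 0 + 0 :: (no moves)
Reachable graph of Q (1 states):
  q0 = rec X. 0 + 0 + (0 + 0) + (0 + 0) + b.X :: -b-> q0
Coarsest stable partition (strong bisimilarity classes):
  B0 = {p0}
  B1 = {p1}
  B2 = {q0}
p0 ∈ B0, q0 ∈ B2 → different blocks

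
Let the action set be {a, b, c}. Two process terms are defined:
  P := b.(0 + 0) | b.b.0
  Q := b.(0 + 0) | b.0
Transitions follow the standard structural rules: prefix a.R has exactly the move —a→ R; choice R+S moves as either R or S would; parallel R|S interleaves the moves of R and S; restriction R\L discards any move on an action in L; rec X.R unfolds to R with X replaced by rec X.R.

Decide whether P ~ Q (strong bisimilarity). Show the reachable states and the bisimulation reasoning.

Reachable graph of P (6 states):
  s0 = b.(0 + 0) | b.b.0 has moves --b--▸ s1, --b--▸ s2
  s1 = (0 + 0) | b.b.0 has moves --b--▸ s3
  s2 = b.(0 + 0) | b.0 has moves --b--▸ s3, --b--▸ s4
  s3 = (0 + 0) | b.0 has moves --b--▸ s5
  s4 = b.(0 + 0) | 0 has moves --b--▸ s5
  s5 = (0 + 0) | 0 has moves ∅
Reachable graph of Q (4 states):
  t0 = b.(0 + 0) | b.0 has moves --b--▸ t1, --b--▸ t2
  t1 = (0 + 0) | b.0 has moves --b--▸ t3
  t2 = b.(0 + 0) | 0 has moves --b--▸ t3
  t3 = (0 + 0) | 0 has moves ∅
Coarsest stable partition (strong bisimilarity classes):
  B0 = {s0}
  B1 = {s1, s2, t0}
  B2 = {s3, s4, t1, t2}
  B3 = {s5, t3}
s0 ∈ B0, t0 ∈ B1 → different blocks

P ≁ Q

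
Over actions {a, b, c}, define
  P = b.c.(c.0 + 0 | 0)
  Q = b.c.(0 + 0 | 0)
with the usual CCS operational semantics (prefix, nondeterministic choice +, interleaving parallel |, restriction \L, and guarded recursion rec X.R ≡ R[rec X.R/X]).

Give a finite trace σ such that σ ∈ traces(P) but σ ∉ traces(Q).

Reachable graph of P (4 states):
  p0 = b.c.(c.0 + 0 | 0) :: —b→ p1
  p1 = c.(c.0 + 0 | 0) :: —c→ p2
  p2 = c.0 + 0 | 0 :: —c→ p3
  p3 = 0 :: ∅
Reachable graph of Q (3 states):
  q0 = b.c.(0 + 0 | 0) :: —b→ q1
  q1 = c.(0 + 0 | 0) :: —c→ q2
  q2 = 0 + 0 | 0 :: ∅
Trace ⟨bcc⟩ through P, begin at {p0}:
  after b @ step 1: {p1}
  after c @ step 2: {p2}
  after c @ step 3: {p3}
  P completes σ.
Trace ⟨bcc⟩ through Q, begin at {q0}:
  after b @ step 1: {q1}
  after c @ step 2: {q2}
  after c @ step 3: ∅ (Q stuck)

bcc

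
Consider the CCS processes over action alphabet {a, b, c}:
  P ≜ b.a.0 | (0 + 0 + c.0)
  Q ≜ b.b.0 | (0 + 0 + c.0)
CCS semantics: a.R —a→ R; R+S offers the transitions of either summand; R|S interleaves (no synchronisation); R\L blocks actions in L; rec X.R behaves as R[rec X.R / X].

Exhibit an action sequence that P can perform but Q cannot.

ba

Reachable graph of P (6 states):
  p0 = b.a.0 | (0 + 0 + c.0) :: —b→ p1, —c→ p2
  p1 = a.0 | (0 + 0 + c.0) :: —a→ p3, —c→ p4
  p2 = b.a.0 | 0 :: —b→ p4
  p3 = 0 | (0 + 0 + c.0) :: —c→ p5
  p4 = a.0 | 0 :: —a→ p5
  p5 = 0 | 0 :: stopped
Reachable graph of Q (6 states):
  q0 = b.b.0 | (0 + 0 + c.0) :: —b→ q1, —c→ q2
  q1 = b.0 | (0 + 0 + c.0) :: —b→ q3, —c→ q4
  q2 = b.b.0 | 0 :: —b→ q4
  q3 = 0 | (0 + 0 + c.0) :: —c→ q5
  q4 = b.0 | 0 :: —b→ q5
  q5 = 0 | 0 :: stopped
Executing ba from P (initial set {p0}):
  step 1 (b): {p1}
  step 2 (a): {p3}
  ✓ P
Executing ba from Q (initial set {q0}):
  step 1 (b): {q1}
  step 2 (a): ∅ (Q stuck)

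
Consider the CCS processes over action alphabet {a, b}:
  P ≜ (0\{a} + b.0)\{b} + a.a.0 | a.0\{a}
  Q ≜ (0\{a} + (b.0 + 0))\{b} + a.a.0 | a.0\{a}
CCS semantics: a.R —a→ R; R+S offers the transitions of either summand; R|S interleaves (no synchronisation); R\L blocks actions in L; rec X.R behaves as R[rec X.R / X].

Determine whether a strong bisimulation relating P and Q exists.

P's transition system — 6 states:
  s0 = (0\{a} + b.0)\{b} + a.a.0 | a.0\{a} has moves =a=> s1, =a=> s2
  s1 = a.0 | a.0\{a} has moves =a=> s3, =a=> s4
  s2 = a.a.0 | 0\{a} has moves =a=> s4
  s3 = 0 | a.0\{a} has moves =a=> s5
  s4 = a.0 | 0\{a} has moves =a=> s5
  s5 = 0 | 0\{a} has moves ∅
Q's transition system — 6 states:
  t0 = (0\{a} + (b.0 + 0))\{b} + a.a.0 | a.0\{a} has moves =a=> t1, =a=> t2
  t1 = a.0 | a.0\{a} has moves =a=> t3, =a=> t4
  t2 = a.a.0 | 0\{a} has moves =a=> t4
  t3 = 0 | a.0\{a} has moves =a=> t5
  t4 = a.0 | 0\{a} has moves =a=> t5
  t5 = 0 | 0\{a} has moves ∅
Bisimilarity quotient blocks:
  B0 = {s0, t0}
  B1 = {s1, s2, t1, t2}
  B2 = {s3, s4, t3, t4}
  B3 = {s5, t5}
s0 ∈ B0, t0 ∈ B0 → same block

P ~ Q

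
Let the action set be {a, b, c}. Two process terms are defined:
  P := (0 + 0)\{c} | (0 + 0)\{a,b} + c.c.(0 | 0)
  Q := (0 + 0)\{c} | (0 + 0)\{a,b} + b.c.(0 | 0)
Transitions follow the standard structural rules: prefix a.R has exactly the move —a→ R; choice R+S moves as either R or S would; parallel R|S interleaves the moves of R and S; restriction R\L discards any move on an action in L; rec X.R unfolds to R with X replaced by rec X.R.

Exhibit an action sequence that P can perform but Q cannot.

P's transition system — 3 states:
  s0 = (0 + 0)\{c} | (0 + 0)\{a,b} + c.c.(0 | 0) → =c=> s1
  s1 = c.(0 | 0) → =c=> s2
  s2 = 0 | 0 → deadlocked
Q's transition system — 3 states:
  t0 = (0 + 0)\{c} | (0 + 0)\{a,b} + b.c.(0 | 0) → =b=> t1
  t1 = c.(0 | 0) → =c=> t2
  t2 = 0 | 0 → deadlocked
Trace ⟨c⟩ through P, begin at {s0}:
  [1] c ⇒ {s1}
  P completes σ.
Trace ⟨c⟩ through Q, begin at {t0}:
  [1] c ⇒ ∅ (Q stuck)

c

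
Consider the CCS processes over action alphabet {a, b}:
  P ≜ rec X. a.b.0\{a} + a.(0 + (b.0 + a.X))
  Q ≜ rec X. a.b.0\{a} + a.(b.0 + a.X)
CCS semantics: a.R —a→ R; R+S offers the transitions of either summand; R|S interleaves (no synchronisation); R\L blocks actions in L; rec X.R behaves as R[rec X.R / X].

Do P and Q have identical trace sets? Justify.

YES

Reachable graph of P (5 states):
  m0 = rec X. a.b.0\{a} + a.(0 + (b.0 + a.X)) has moves ··a··> m1, ··a··> m2
  m1 = 0 + (b.0 + a.(rec X. a.b.0\{a} + a.(0 + (b.0 + a.X)))) has moves ··a··> m0, ··b··> m3
  m2 = b.0\{a} has moves ··b··> m4
  m3 = 0 has moves stopped
  m4 = 0\{a} has moves stopped
Reachable graph of Q (5 states):
  n0 = rec X. a.b.0\{a} + a.(b.0 + a.X) has moves ··a··> n1, ··a··> n2
  n1 = b.0 + a.(rec X. a.b.0\{a} + a.(b.0 + a.X)) has moves ··a··> n0, ··b··> n3
  n2 = b.0\{a} has moves ··b··> n4
  n3 = 0 has moves stopped
  n4 = 0\{a} has moves stopped
Coarsest stable partition (strong bisimilarity classes):
  B0 = {m0, n0}
  B1 = {m2, n2}
  B2 = {m3, m4, n3, n4}
  B3 = {m1, n1}
m0 ∈ B0, n0 ∈ B0 → same block
Bisimilar ⇒ trace-equivalent.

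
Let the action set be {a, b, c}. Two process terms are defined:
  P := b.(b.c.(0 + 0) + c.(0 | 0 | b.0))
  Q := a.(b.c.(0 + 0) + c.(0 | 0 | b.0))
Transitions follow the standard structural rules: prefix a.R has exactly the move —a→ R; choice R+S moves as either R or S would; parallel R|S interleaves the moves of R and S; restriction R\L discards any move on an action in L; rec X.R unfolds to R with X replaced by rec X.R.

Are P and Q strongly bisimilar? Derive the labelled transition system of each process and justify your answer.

NO

P's transition system — 6 states:
  u0 = b.(b.c.(0 + 0) + c.(0 | 0 | b.0)) has moves --b--▸ u1
  u1 = b.c.(0 + 0) + c.(0 | 0 | b.0) has moves --b--▸ u2, --c--▸ u3
  u2 = c.(0 + 0) has moves --c--▸ u4
  u3 = 0 | 0 | b.0 has moves --b--▸ u5
  u4 = 0 + 0 has moves ·
  u5 = 0 | 0 | 0 has moves ·
Q's transition system — 6 states:
  v0 = a.(b.c.(0 + 0) + c.(0 | 0 | b.0)) has moves --a--▸ v1
  v1 = b.c.(0 + 0) + c.(0 | 0 | b.0) has moves --b--▸ v2, --c--▸ v3
  v2 = c.(0 + 0) has moves --c--▸ v4
  v3 = 0 | 0 | b.0 has moves --b--▸ v5
  v4 = 0 + 0 has moves ·
  v5 = 0 | 0 | 0 has moves ·
Partition-refinement fixed point:
  B0 = {u0}
  B1 = {u1, v1}
  B2 = {u3, v3}
  B3 = {u4, u5, v4, v5}
  B4 = {u2, v2}
  B5 = {v0}
u0 ∈ B0, v0 ∈ B5 → different blocks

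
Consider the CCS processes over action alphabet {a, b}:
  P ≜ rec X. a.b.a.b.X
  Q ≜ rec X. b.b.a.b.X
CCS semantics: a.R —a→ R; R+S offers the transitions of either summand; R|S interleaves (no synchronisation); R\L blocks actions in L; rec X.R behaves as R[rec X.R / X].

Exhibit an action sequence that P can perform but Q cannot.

LTS(P): 4 reachable states
  m0 = rec X. a.b.a.b.X ⊢ =a=> m1
  m1 = b.a.b.(rec X. a.b.a.b.X) ⊢ =b=> m2
  m2 = a.b.(rec X. a.b.a.b.X) ⊢ =a=> m3
  m3 = b.(rec X. a.b.a.b.X) ⊢ =b=> m0
LTS(Q): 4 reachable states
  n0 = rec X. b.b.a.b.X ⊢ =b=> n1
  n1 = b.a.b.(rec X. b.b.a.b.X) ⊢ =b=> n2
  n2 = a.b.(rec X. b.b.a.b.X) ⊢ =a=> n3
  n3 = b.(rec X. b.b.a.b.X) ⊢ =b=> n0
Executing a from P (initial set {m0}):
  step 1 (a): {m1}
  P completes σ.
Executing a from Q (initial set {n0}):
  step 1 (a): ∅  — Q cannot continue

a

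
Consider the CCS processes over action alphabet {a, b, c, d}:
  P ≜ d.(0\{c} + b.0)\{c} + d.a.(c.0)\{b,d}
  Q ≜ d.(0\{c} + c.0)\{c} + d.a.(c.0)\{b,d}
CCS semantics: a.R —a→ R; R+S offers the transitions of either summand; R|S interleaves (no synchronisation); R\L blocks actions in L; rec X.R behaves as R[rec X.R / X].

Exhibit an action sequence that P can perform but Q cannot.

P's transition system — 6 states:
  m0 = d.(0\{c} + b.0)\{c} + d.a.(c.0)\{b,d} → =d=> m1, =d=> m2
  m1 = (0\{c} + b.0)\{c} → =b=> m3
  m2 = a.(c.0)\{b,d} → =a=> m4
  m3 = 0\{c} → ·
  m4 = (c.0)\{b,d} → =c=> m5
  m5 = 0\{b,d} → ·
Q's transition system — 5 states:
  n0 = d.(0\{c} + c.0)\{c} + d.a.(c.0)\{b,d} → =d=> n1, =d=> n2
  n1 = (0\{c} + c.0)\{c} → ·
  n2 = a.(c.0)\{b,d} → =a=> n3
  n3 = (c.0)\{b,d} → =c=> n4
  n4 = 0\{b,d} → ·
Trace ⟨db⟩ through P, begin at {m0}:
  after d @ step 1: {m1, m2}
  after b @ step 2: {m3}
  — P admits the full trace.
Trace ⟨db⟩ through Q, begin at {n0}:
  after d @ step 1: {n1, n2}
  after b @ step 2: no successor for Q

db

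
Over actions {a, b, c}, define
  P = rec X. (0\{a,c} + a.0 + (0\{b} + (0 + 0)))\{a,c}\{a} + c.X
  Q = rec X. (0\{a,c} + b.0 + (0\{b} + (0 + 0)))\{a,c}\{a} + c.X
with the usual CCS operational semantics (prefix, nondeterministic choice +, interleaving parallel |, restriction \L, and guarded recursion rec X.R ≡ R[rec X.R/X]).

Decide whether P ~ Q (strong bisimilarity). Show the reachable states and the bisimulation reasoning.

P's transition system — 1 states:
  m0 = rec X. (0\{a,c} + a.0 + (0\{b} + (0 + 0)))\{a,c}\{a} + c.X ⊢ =c=> m0
Q's transition system — 2 states:
  n0 = rec X. (0\{a,c} + b.0 + (0\{b} + (0 + 0)))\{a,c}\{a} + c.X ⊢ =b=> n1, =c=> n0
  n1 = 0\{a,c}\{a} ⊢ ∅
Coarsest stable partition (strong bisimilarity classes):
  B0 = {m0}
  B1 = {n0}
  B2 = {n1}
m0 ∈ B0, n0 ∈ B1 → different blocks

not bisimilar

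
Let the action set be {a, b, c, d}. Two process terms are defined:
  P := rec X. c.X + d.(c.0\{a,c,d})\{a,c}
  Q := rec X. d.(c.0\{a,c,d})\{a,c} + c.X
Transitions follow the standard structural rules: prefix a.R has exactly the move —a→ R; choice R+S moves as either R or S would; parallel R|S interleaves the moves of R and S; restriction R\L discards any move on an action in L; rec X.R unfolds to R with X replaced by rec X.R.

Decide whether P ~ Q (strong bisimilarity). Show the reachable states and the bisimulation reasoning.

Reachable graph of P (2 states):
  p0 = rec X. c.X + d.(c.0\{a,c,d})\{a,c} | --c--▸ p0, --d--▸ p1
  p1 = (c.0\{a,c,d})\{a,c} | ·
Reachable graph of Q (2 states):
  q0 = rec X. d.(c.0\{a,c,d})\{a,c} + c.X | --c--▸ q0, --d--▸ q1
  q1 = (c.0\{a,c,d})\{a,c} | ·
Bisimilarity quotient blocks:
  B0 = {p0, q0}
  B1 = {p1, q1}
p0 ∈ B0, q0 ∈ B0 → same block

bisimilar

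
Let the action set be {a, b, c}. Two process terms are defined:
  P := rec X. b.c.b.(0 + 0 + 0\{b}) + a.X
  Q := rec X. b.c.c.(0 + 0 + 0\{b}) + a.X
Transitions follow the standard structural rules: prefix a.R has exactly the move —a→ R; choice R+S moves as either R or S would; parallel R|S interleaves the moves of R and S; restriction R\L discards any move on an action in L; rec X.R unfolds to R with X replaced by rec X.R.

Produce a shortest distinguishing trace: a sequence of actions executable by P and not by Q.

Reachable graph of P (4 states):
  s0 = rec X. b.c.b.(0 + 0 + 0\{b}) + a.X → --a--▸ s0, --b--▸ s1
  s1 = c.b.(0 + 0 + 0\{b}) → --c--▸ s2
  s2 = b.(0 + 0 + 0\{b}) → --b--▸ s3
  s3 = 0 + 0 + 0\{b} → (no moves)
Reachable graph of Q (4 states):
  t0 = rec X. b.c.c.(0 + 0 + 0\{b}) + a.X → --a--▸ t0, --b--▸ t1
  t1 = c.c.(0 + 0 + 0\{b}) → --c--▸ t2
  t2 = c.(0 + 0 + 0\{b}) → --c--▸ t3
  t3 = 0 + 0 + 0\{b} → (no moves)
Executing bcb from P (initial set {s0}):
  [1] b ⇒ {s1}
  [2] c ⇒ {s2}
  [3] b ⇒ {s3}
  P completes σ.
Executing bcb from Q (initial set {t0}):
  [1] b ⇒ {t1}
  [2] c ⇒ {t2}
  [3] b ⇒ ∅  — Q cannot continue

bcb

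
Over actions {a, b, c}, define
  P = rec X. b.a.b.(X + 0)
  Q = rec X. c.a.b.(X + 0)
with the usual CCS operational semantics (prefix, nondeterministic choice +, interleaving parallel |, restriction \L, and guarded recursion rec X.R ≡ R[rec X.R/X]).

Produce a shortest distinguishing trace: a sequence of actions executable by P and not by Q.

b

P's transition system — 4 states:
  m0 = rec X. b.a.b.(X + 0) has moves --b--▸ m1
  m1 = a.b.((rec X. b.a.b.(X + 0)) + 0) has moves --a--▸ m2
  m2 = b.((rec X. b.a.b.(X + 0)) + 0) has moves --b--▸ m3
  m3 = (rec X. b.a.b.(X + 0)) + 0 has moves --b--▸ m1
Q's transition system — 4 states:
  n0 = rec X. c.a.b.(X + 0) has moves --c--▸ n1
  n1 = a.b.((rec X. c.a.b.(X + 0)) + 0) has moves --a--▸ n2
  n2 = b.((rec X. c.a.b.(X + 0)) + 0) has moves --b--▸ n3
  n3 = (rec X. c.a.b.(X + 0)) + 0 has moves --c--▸ n1
Trace ⟨b⟩ through P, begin at {m0}:
  [1] b ⇒ {m1}
  ✓ P
Trace ⟨b⟩ through Q, begin at {n0}:
  [1] b ⇒ ∅ (Q stuck)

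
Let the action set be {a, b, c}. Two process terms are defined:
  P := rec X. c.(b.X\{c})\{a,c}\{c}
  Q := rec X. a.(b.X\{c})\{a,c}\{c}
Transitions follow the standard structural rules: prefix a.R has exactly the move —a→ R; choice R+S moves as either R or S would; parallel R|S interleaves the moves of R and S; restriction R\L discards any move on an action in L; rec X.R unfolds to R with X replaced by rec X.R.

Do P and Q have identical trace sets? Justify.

LTS(P): 3 reachable states
  u0 = rec X. c.(b.X\{c})\{a,c}\{c} has moves -c-> u1
  u1 = (b.(rec X. c.(b.X\{c})\{a,c}\{c})\{c})\{a,c}\{c} has moves -b-> u2
  u2 = (rec X. c.(b.X\{c})\{a,c}\{c})\{c}\{a,c}\{c} has moves (no moves)
LTS(Q): 3 reachable states
  v0 = rec X. a.(b.X\{c})\{a,c}\{c} has moves -a-> v1
  v1 = (b.(rec X. a.(b.X\{c})\{a,c}\{c})\{c})\{a,c}\{c} has moves -b-> v2
  v2 = (rec X. a.(b.X\{c})\{a,c}\{c})\{c}\{a,c}\{c} has moves (no moves)
Executing c from P (initial set {u0}):
  after c @ step 1: {u1}
  ✓ P
Executing c from Q (initial set {v0}):
  after c @ step 1: ∅  — Q cannot continue

NO — witness ⟨c⟩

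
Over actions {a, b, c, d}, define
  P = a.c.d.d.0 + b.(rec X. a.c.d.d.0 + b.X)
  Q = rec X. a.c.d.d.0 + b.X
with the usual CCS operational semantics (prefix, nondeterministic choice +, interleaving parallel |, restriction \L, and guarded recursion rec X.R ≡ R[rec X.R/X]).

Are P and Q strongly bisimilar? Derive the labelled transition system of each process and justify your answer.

YES

Reachable graph of P (6 states):
  u0 = a.c.d.d.0 + b.(rec X. a.c.d.d.0 + b.X) ⊢ =a=> u1, =b=> u2
  u1 = c.d.d.0 ⊢ =c=> u3
  u2 = rec X. a.c.d.d.0 + b.X ⊢ =a=> u1, =b=> u2
  u3 = d.d.0 ⊢ =d=> u4
  u4 = d.0 ⊢ =d=> u5
  u5 = 0 ⊢ ·
Reachable graph of Q (5 states):
  v0 = rec X. a.c.d.d.0 + b.X ⊢ =a=> v1, =b=> v0
  v1 = c.d.d.0 ⊢ =c=> v2
  v2 = d.d.0 ⊢ =d=> v3
  v3 = d.0 ⊢ =d=> v4
  v4 = 0 ⊢ ·
Bisimilarity quotient blocks:
  B0 = {u0, u2, v0}
  B1 = {u1, v1}
  B2 = {u3, v2}
  B3 = {u4, v3}
  B4 = {u5, v4}
u0 ∈ B0, v0 ∈ B0 → same block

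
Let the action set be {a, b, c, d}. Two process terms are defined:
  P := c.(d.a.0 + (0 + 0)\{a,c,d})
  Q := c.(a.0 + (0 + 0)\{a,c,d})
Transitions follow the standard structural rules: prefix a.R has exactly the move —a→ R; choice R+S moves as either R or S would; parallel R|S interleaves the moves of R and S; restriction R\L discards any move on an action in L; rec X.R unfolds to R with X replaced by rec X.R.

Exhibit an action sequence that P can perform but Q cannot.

LTS(P): 4 reachable states
  u0 = c.(d.a.0 + (0 + 0)\{a,c,d}) has moves —c→ u1
  u1 = d.a.0 + (0 + 0)\{a,c,d} has moves —d→ u2
  u2 = a.0 has moves —a→ u3
  u3 = 0 has moves (no moves)
LTS(Q): 3 reachable states
  v0 = c.(a.0 + (0 + 0)\{a,c,d}) has moves —c→ v1
  v1 = a.0 + (0 + 0)\{a,c,d} has moves —a→ v2
  v2 = 0 has moves (no moves)
Run σ = ⟨cd⟩ on P: start {u0}
  after c @ step 1: {u1}
  after d @ step 2: {u2}
  ✓ P
Run σ = ⟨cd⟩ on Q: start {v0}
  after c @ step 1: {v1}
  after d @ step 2: no successor for Q

cd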